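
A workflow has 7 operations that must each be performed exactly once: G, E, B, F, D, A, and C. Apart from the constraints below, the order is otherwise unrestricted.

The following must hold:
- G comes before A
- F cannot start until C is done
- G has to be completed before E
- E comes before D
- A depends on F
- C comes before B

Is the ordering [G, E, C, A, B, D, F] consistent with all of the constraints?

In the proposed order, A appears before F.
That contradicts the constraint that F must precede A.

No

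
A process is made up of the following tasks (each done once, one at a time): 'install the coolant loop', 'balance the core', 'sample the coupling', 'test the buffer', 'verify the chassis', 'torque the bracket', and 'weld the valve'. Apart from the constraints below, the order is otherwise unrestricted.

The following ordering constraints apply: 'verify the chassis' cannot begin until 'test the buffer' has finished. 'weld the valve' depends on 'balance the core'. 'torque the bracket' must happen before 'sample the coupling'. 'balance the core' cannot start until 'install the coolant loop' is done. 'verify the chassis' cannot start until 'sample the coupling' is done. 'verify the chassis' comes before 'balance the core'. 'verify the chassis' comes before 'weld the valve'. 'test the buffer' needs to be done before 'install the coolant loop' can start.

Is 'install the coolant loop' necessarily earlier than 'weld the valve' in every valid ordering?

Yes

Tracing the constraints gives a chain: 'install the coolant loop' → 'balance the core' → 'weld the valve'.
That forces 'install the coolant loop' before 'weld the valve' in every valid schedule.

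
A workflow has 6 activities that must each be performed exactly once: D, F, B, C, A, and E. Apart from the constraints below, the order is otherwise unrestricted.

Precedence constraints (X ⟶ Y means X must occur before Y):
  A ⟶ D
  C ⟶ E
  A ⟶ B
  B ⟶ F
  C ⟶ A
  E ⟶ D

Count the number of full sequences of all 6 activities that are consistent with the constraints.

9

Only C has no prerequisites, so it must go first.
Systematically extending each partial ordering one activity at a time and counting, there are 9 complete orderings.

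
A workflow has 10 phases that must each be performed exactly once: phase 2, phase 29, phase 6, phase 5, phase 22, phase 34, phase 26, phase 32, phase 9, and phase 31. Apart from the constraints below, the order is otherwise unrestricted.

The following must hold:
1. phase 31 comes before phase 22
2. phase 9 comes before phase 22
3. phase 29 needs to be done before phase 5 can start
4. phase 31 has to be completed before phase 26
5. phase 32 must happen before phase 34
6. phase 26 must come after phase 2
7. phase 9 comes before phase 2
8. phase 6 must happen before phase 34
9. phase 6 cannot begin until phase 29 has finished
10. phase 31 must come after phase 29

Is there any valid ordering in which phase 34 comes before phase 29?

Following phase 29 → phase 6 → phase 34, phase 29 must precede phase 34 in every valid ordering.
Hence phase 34 can never be scheduled before phase 29.

No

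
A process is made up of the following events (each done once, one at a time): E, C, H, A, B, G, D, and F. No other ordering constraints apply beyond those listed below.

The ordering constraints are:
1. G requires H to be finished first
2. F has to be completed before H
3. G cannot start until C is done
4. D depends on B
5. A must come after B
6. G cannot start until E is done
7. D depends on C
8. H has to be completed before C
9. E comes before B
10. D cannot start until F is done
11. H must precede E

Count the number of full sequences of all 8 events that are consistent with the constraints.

Only F has no prerequisites, so it must go first.
Systematically extending each partial ordering one event at a time and counting, there are 24 complete orderings.

24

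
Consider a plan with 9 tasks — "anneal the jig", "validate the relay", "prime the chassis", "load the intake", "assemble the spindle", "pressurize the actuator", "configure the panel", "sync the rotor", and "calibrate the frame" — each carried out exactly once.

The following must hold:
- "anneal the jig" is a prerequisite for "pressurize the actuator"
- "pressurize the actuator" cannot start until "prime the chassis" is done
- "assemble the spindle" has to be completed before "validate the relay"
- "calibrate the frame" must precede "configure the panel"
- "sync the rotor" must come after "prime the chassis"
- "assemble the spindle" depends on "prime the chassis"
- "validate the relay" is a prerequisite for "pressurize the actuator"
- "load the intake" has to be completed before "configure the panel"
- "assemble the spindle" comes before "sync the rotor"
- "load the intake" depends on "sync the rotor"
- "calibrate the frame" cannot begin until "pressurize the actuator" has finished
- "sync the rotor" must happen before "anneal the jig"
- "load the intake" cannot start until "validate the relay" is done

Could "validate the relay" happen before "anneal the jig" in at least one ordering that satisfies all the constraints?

Yes

Nothing in the constraints forces "anneal the jig" before "validate the relay" — there is no chain from "anneal the jig" to "validate the relay".
So a valid ordering placing "validate the relay" earlier than "anneal the jig" exists.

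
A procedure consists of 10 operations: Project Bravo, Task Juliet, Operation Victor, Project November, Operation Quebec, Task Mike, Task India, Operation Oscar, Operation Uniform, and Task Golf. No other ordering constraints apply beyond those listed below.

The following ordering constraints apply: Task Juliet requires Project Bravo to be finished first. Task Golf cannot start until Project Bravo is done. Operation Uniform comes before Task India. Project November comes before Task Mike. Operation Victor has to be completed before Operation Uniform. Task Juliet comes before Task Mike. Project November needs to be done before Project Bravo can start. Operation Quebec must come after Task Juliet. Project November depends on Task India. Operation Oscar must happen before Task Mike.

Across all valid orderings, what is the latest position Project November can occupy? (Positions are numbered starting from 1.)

Every operation that must follow Project November has to come after it. Tracing all chains starting from Project November, those operations are: Project Bravo, Task Juliet, Operation Quebec, Task Mike, Task Golf — 5 in total.
With 5 mandatory successors out of 10 operations total, the latest slot for Project November is 10−5 = 5, and it's reachable by doing all non-successors before Project November.

5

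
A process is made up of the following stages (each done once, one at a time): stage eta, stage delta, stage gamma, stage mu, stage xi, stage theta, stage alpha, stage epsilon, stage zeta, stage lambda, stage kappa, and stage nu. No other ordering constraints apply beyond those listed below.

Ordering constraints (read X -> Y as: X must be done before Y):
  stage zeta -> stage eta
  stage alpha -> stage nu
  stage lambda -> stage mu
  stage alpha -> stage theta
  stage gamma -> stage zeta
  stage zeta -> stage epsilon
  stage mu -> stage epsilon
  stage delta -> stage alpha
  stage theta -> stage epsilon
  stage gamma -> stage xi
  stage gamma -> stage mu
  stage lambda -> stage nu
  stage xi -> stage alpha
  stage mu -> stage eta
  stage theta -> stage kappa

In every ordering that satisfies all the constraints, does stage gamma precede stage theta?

Chaining the stated constraints: stage gamma → stage xi → stage alpha → stage theta.
So stage gamma must precede stage theta in any valid ordering.

Yes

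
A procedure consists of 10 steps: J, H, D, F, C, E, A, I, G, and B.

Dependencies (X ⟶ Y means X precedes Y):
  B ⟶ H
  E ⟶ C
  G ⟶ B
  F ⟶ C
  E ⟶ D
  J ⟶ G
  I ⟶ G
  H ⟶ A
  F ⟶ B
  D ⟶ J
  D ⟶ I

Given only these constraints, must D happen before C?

Nothing in the constraints links D and C; they are unordered relative to each other.
A valid ordering placing C before D exists, so the answer is no.

No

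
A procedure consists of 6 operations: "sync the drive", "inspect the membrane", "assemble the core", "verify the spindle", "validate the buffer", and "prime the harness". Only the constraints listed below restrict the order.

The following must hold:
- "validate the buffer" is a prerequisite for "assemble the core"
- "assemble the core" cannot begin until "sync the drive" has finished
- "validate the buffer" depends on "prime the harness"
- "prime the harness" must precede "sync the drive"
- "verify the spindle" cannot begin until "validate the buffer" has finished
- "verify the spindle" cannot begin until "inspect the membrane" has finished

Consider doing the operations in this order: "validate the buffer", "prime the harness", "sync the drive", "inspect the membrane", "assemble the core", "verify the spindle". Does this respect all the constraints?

No

In the proposed order, "validate the buffer" appears before "prime the harness".
But one of the constraints requires "prime the harness" before "validate the buffer", so this ordering violates it.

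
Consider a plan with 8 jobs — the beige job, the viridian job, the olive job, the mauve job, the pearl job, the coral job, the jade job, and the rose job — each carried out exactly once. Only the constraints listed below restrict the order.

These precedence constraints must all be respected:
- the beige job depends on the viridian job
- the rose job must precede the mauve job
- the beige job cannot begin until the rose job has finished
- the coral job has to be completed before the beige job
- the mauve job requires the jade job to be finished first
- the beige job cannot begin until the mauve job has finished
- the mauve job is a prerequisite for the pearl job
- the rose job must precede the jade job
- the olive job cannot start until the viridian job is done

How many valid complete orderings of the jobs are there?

235

3 jobs have no prerequisites (the viridian job, the coral job, the rose job), so any of them could come first.
Enumerating by repeatedly choosing an available job (one whose prerequisites are all placed) gives 235 distinct complete orderings.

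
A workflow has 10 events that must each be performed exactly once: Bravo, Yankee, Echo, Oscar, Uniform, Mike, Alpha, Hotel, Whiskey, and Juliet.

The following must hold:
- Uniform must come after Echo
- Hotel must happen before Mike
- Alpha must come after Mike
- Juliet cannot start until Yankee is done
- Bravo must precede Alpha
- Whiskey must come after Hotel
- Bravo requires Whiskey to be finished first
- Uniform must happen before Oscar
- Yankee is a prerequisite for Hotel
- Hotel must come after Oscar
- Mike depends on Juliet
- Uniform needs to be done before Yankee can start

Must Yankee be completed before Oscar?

No

Nothing in the constraints links Yankee and Oscar; they are unordered relative to each other.
A valid ordering placing Oscar before Yankee exists, so the answer is no.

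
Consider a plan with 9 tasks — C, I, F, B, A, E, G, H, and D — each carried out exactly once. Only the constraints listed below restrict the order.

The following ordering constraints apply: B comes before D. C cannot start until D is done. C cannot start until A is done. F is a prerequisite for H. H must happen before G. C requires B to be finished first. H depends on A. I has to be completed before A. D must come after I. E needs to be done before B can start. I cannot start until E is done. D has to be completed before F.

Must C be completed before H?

C and H are not related by any chain of constraints.
A valid ordering placing H before C exists, so the answer is no.

No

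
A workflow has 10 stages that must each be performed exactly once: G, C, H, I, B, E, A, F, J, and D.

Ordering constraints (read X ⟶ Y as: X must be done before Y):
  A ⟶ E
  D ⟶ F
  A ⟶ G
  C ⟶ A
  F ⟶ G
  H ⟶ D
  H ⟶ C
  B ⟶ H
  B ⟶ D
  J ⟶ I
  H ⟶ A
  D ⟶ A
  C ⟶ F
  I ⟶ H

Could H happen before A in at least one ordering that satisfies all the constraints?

The constraints force H before A, so yes — every valid ordering has H earlier.

Yes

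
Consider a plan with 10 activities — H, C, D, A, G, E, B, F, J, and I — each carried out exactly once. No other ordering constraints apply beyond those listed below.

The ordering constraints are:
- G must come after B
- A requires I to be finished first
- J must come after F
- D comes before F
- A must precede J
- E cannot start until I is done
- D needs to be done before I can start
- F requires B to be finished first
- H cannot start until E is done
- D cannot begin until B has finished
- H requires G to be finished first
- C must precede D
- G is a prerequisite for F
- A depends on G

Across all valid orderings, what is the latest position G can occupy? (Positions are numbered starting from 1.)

6

The activities that are forced after G, directly or by a chain of constraints, are H, A, F, J. That's 4 activities.
So at least 4 activities follow G, putting G no later than position 6. That position is achievable by scheduling everything else first.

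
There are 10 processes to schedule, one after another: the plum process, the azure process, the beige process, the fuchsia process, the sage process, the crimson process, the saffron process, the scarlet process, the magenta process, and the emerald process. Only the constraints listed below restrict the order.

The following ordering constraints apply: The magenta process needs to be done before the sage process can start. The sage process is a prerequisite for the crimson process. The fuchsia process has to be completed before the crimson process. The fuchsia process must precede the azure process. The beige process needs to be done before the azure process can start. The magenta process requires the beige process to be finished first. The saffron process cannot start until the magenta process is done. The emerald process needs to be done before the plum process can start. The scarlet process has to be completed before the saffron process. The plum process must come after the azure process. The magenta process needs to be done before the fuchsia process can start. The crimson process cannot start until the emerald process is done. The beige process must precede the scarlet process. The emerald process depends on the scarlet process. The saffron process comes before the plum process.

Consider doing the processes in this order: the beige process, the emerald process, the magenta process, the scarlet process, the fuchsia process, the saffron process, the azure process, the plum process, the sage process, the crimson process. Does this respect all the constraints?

No

Here the scarlet process comes after the emerald process.
That contradicts the constraint that the scarlet process must precede the emerald process.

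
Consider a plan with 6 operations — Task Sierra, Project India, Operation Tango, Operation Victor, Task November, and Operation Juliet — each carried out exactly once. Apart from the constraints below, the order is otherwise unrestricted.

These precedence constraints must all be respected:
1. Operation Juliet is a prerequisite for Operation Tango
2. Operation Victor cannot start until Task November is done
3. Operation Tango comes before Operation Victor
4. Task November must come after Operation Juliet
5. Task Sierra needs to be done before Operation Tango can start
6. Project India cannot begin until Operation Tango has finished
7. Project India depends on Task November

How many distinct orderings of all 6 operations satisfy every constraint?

2 operations have no prerequisites (Task Sierra, Operation Juliet), so any of them could come first.
Systematically extending each partial ordering one operation at a time and counting, there are 10 complete orderings.

10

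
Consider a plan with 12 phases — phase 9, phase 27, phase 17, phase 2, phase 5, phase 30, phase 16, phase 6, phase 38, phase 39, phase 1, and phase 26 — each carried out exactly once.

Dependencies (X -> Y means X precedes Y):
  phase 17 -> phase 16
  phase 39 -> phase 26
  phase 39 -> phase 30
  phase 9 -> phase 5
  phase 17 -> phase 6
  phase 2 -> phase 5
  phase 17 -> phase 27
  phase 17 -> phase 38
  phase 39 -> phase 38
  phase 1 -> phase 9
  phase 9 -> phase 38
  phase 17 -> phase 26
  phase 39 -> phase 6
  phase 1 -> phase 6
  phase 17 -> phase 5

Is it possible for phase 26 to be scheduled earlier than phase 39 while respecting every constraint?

No

The constraints give a chain phase 39 → phase 26, which forces phase 39 before phase 26.
Hence phase 26 can never be scheduled before phase 39.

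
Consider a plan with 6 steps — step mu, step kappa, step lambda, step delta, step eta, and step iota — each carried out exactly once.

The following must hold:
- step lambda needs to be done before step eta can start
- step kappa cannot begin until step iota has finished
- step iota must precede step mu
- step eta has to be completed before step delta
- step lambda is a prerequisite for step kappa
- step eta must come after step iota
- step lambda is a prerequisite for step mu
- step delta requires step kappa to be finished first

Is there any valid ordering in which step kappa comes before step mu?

Nothing in the constraints forces step mu before step kappa — there is no chain from step mu to step kappa.
That means at least one valid schedule has step kappa before step mu.

Yes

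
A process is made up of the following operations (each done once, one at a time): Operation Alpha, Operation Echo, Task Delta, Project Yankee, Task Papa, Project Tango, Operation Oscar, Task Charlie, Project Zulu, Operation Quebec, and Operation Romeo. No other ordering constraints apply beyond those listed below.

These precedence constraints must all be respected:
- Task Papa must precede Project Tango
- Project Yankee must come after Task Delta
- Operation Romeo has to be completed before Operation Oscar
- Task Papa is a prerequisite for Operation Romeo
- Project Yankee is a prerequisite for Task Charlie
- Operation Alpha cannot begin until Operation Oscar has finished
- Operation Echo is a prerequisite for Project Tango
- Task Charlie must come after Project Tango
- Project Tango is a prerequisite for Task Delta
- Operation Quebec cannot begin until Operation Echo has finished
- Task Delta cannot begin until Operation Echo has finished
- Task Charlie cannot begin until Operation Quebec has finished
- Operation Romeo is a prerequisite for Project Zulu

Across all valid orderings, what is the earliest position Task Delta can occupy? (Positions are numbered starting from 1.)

Every operation that must precede Task Delta has to come before it. Tracing all chains that end at Task Delta, those operations are: Operation Echo, Task Papa, Project Tango — 3 in total.
With 3 mandatory predecessors, the earliest Task Delta can sit is position 3+1 = 4, and placing just those 3 first achieves it.

4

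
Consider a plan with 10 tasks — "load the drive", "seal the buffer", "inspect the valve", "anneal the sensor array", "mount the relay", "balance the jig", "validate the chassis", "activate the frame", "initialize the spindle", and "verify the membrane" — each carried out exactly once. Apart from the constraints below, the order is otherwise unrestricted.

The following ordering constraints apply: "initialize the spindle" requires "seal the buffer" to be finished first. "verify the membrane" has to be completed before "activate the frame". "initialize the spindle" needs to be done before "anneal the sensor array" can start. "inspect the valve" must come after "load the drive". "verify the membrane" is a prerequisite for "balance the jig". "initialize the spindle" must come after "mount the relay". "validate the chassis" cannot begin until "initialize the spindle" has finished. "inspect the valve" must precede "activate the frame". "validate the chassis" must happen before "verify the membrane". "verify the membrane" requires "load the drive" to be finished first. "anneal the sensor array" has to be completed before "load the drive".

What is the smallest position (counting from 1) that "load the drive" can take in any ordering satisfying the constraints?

5

Working backwards through the constraints from "load the drive", its full set of required predecessors is "seal the buffer", "anneal the sensor array", "mount the relay", "initialize the spindle" — 4 of them.
With 4 mandatory predecessors, the earliest "load the drive" can sit is position 4+1 = 5, and placing just those 4 first achieves it.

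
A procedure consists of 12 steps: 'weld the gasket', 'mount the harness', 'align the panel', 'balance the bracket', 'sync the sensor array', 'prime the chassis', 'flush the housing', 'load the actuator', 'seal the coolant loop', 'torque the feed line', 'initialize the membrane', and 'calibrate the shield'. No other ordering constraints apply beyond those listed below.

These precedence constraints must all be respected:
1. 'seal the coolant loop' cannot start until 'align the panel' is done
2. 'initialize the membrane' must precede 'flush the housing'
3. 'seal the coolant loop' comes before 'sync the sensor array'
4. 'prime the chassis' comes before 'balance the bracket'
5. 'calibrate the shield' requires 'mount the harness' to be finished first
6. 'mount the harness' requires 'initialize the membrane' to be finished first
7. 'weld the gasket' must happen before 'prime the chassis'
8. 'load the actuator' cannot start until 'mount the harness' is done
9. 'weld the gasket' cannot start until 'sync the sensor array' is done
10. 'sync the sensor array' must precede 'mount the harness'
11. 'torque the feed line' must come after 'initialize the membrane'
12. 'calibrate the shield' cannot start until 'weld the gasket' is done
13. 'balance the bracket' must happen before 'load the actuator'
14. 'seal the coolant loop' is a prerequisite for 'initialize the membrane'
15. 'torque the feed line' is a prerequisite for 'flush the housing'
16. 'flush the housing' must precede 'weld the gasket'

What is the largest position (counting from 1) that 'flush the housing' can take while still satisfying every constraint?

7

Following every chain forward from 'flush the housing', the steps that must come later are 'weld the gasket', 'balance the bracket', 'prime the chassis', 'load the actuator', 'calibrate the shield' — 5 of them.
With 5 mandatory successors out of 12 steps total, the latest slot for 'flush the housing' is 12−5 = 7, and it's reachable by doing all non-successors before 'flush the housing'.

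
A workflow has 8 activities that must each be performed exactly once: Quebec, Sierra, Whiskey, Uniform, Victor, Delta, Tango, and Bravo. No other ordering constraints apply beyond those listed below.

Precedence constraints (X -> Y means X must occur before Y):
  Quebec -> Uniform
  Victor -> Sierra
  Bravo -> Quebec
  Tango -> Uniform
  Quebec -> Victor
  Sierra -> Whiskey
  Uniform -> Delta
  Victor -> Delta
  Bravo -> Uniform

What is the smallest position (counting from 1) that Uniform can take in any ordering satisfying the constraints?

Every activity that must precede Uniform has to come before it. Tracing all chains that end at Uniform, those activities are: Quebec, Tango, Bravo — 3 in total.
So at minimum 3 activities come before Uniform, putting Uniform no earlier than position 4. That position is achievable by scheduling exactly those predecessors first.

4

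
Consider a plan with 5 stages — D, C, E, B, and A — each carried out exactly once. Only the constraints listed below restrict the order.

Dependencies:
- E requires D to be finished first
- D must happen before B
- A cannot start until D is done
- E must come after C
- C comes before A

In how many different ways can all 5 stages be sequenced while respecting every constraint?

14

The stages with no prerequisites are D, C; any of them can be placed first.
Enumerating by repeatedly choosing an available stage (one whose prerequisites are all placed) gives 14 distinct complete orderings.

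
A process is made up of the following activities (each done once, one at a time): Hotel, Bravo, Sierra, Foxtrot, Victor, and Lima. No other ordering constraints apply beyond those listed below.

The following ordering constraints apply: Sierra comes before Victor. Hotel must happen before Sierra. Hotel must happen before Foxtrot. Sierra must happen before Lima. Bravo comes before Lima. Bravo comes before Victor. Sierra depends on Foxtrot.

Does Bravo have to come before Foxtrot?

Bravo and Foxtrot are not related by any chain of constraints.
A valid ordering placing Foxtrot before Bravo exists, so the answer is no.

No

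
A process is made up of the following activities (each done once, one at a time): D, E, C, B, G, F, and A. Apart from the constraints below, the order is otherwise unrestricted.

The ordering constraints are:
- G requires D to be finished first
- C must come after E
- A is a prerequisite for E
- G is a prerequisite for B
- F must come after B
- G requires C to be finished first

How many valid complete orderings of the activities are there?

The activities with no prerequisites are D, A; any of them can be placed first.
Systematically extending each partial ordering one activity at a time and counting, there are 4 complete orderings.

4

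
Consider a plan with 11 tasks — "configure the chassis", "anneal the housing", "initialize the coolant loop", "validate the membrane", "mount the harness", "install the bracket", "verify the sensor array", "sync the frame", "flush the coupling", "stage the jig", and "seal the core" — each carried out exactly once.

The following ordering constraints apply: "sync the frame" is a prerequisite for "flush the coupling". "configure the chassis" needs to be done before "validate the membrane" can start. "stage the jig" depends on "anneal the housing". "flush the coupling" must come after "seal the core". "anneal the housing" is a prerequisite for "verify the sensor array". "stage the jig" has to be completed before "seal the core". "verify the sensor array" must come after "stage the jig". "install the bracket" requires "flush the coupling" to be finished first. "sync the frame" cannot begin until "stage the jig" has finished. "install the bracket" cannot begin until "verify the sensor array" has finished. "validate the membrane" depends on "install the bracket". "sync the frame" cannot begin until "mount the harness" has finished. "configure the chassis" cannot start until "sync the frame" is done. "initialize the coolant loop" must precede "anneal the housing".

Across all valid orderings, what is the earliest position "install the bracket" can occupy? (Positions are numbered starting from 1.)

Every task that must precede "install the bracket" has to come before it. Tracing all chains that end at "install the bracket", those tasks are: "anneal the housing", "initialize the coolant loop", "mount the harness", "verify the sensor array", "sync the frame", "flush the coupling", "stage the jig", "seal the core" — 8 in total.
So at minimum 8 tasks come before "install the bracket", putting "install the bracket" no earlier than position 9. That position is achievable by scheduling exactly those predecessors first.

9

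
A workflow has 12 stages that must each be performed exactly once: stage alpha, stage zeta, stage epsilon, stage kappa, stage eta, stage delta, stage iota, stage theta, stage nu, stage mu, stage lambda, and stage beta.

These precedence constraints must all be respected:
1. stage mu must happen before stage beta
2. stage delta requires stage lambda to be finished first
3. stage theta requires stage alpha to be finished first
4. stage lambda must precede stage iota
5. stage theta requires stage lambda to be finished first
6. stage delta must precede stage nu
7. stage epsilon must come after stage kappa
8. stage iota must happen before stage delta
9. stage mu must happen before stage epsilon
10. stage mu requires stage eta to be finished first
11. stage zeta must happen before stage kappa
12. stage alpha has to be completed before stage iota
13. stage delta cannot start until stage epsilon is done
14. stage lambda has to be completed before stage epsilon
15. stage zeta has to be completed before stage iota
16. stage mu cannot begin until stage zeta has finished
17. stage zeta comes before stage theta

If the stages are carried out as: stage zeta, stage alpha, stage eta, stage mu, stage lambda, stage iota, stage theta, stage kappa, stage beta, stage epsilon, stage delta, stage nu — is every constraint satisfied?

Yes

Going through the constraints one by one, each required predecessor appears earlier in the sequence than its dependent — e.g. stage zeta (position 1) is before stage kappa (position 8), as required.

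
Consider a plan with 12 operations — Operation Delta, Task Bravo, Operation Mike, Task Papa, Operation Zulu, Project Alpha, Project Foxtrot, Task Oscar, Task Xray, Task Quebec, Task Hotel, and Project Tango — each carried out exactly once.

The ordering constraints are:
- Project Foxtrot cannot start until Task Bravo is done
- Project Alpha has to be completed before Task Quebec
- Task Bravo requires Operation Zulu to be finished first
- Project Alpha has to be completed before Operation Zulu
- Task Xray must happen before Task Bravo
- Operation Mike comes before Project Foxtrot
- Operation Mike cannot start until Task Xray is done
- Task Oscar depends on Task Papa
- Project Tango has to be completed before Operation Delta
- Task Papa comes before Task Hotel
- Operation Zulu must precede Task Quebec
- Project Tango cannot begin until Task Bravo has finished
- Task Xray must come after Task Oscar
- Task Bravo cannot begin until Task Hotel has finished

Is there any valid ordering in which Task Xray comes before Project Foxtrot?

Task Xray is actually forced before Project Foxtrot by the constraints, so certainly some valid ordering has Task Xray first.

Yes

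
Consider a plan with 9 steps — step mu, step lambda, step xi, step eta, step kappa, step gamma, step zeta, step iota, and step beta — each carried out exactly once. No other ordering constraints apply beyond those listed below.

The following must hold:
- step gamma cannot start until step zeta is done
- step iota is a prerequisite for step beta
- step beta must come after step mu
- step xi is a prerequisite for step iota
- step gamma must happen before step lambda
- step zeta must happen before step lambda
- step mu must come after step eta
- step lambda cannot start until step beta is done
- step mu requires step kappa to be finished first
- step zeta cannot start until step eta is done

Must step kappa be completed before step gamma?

Nothing in the constraints links step kappa and step gamma; they are unordered relative to each other.
A valid ordering placing step gamma before step kappa exists, so the answer is no.

No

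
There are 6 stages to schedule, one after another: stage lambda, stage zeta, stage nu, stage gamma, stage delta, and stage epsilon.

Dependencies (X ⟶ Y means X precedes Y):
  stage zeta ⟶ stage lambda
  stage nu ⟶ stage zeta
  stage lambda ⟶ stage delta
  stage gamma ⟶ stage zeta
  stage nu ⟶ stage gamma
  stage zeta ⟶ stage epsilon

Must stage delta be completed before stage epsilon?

No

Stage delta and stage epsilon are not related by any chain of constraints.
A valid ordering placing stage epsilon before stage delta exists, so the answer is no.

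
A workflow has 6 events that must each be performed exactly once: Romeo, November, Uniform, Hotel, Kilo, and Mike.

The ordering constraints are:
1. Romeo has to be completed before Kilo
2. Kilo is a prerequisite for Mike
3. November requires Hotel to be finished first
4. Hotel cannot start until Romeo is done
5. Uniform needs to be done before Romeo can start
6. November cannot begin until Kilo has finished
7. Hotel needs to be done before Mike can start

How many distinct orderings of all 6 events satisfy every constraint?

4

Uniform is the only event with nothing required before it, so every ordering starts there.
Systematically extending each partial ordering one event at a time and counting, there are 4 complete orderings.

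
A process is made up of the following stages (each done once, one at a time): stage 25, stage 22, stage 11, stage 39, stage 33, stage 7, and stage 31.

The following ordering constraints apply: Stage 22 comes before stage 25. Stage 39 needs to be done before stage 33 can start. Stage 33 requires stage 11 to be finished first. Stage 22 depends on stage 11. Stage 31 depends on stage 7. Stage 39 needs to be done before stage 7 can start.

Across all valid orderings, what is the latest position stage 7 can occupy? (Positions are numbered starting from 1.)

6

Following the constraints forward from stage 7, its only required successor is stage 31.
With 1 mandatory successor out of 7 stages total, the latest slot for stage 7 is 7−1 = 6, and it's reachable by doing all non-successors before stage 7.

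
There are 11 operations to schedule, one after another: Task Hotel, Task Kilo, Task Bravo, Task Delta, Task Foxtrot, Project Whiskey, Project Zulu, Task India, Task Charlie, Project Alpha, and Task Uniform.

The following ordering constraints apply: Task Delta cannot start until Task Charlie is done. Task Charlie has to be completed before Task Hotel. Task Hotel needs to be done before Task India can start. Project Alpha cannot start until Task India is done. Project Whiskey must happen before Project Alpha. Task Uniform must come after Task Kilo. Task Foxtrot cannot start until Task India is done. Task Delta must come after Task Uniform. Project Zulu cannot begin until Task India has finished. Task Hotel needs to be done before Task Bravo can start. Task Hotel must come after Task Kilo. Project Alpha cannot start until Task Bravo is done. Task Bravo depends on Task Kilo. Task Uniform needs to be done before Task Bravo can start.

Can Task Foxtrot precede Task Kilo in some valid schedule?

No

Following Task Kilo → Task Hotel → Task India → Task Foxtrot, Task Kilo must precede Task Foxtrot in every valid ordering.
Hence Task Foxtrot can never be scheduled before Task Kilo.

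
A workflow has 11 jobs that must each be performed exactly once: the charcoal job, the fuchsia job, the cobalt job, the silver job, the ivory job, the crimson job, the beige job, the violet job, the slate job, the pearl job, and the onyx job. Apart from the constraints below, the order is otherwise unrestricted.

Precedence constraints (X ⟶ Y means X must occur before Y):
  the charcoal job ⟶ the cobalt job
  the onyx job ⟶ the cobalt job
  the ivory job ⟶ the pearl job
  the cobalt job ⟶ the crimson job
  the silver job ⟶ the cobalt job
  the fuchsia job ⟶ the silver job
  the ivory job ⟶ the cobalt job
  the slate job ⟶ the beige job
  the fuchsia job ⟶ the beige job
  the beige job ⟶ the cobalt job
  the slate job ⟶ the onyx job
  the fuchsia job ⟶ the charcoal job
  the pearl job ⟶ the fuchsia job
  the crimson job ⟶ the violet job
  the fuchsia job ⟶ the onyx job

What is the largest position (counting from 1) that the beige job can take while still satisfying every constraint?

Following every chain forward from the beige job, the jobs that must come later are the cobalt job, the crimson job, the violet job — 3 of them.
So at least 3 jobs follow the beige job, putting the beige job no later than position 8. That position is achievable by scheduling everything else first.

8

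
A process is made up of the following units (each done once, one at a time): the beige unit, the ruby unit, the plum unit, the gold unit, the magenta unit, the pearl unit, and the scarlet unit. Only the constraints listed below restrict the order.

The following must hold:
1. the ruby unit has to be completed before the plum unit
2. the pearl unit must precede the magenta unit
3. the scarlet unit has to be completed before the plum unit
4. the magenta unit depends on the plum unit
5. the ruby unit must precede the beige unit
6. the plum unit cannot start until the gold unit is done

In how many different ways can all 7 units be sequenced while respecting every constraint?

4 units have no prerequisites (the ruby unit, the gold unit, the pearl unit, the scarlet unit), so any of them could come first.
Systematically extending each partial ordering one unit at a time and counting, there are 138 complete orderings.

138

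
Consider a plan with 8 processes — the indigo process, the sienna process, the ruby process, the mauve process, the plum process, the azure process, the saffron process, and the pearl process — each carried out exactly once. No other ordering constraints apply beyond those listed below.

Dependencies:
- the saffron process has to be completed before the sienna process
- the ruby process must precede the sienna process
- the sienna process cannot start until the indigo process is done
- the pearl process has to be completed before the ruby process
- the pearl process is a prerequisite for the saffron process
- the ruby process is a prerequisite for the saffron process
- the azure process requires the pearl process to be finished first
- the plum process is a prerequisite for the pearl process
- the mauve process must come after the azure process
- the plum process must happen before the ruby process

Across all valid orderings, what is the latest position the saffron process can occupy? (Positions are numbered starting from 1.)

7

The only process forced after the saffron process (directly or by a chain) is the sienna process.
With 1 mandatory successor out of 8 processes total, the latest slot for the saffron process is 8−1 = 7, and it's reachable by doing all non-successors before the saffron process.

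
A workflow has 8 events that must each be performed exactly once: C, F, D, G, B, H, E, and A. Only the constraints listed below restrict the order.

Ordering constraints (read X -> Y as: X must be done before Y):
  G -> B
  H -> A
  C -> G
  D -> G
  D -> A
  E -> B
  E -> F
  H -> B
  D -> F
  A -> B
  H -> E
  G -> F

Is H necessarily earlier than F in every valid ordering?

There is a constraint chain H → E → F.
So H must precede F in any valid ordering.

Yes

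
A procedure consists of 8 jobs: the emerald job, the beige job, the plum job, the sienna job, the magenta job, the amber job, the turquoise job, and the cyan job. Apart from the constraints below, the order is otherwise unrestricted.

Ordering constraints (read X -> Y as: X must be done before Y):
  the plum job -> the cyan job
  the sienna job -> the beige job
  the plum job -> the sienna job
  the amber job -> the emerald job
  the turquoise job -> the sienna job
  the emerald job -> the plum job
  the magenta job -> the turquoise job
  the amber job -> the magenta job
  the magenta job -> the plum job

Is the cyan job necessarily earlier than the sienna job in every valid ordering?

No

The cyan job and the sienna job are not related by any chain of constraints.
There exist valid orderings with the sienna job before the cyan job, so the cyan job is not required to come first.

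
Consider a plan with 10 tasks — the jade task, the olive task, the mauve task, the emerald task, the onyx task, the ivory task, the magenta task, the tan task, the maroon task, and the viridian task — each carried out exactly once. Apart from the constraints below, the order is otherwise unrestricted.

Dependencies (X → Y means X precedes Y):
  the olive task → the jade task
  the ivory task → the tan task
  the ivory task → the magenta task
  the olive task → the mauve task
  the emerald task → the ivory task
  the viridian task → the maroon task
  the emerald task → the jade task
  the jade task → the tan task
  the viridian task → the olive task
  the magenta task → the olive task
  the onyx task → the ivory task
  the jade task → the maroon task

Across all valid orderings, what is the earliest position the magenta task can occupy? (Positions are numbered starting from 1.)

Every task that must precede the magenta task has to come before it. Tracing all chains that end at the magenta task, those tasks are: the emerald task, the onyx task, the ivory task — 3 in total.
So at minimum 3 tasks come before the magenta task, putting the magenta task no earlier than position 4. That position is achievable by scheduling exactly those predecessors first.

4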